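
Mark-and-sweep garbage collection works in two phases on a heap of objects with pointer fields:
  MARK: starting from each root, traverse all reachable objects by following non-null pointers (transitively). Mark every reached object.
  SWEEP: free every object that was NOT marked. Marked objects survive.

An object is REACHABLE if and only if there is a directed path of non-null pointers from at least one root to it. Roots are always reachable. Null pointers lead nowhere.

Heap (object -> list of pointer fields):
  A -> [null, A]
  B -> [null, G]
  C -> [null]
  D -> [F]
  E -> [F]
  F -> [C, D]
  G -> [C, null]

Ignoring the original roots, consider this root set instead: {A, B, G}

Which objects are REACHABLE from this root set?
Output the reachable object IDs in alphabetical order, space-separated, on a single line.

Answer: A B C G

Derivation:
Roots: A B G
Mark A: refs=null A, marked=A
Mark B: refs=null G, marked=A B
Mark G: refs=C null, marked=A B G
Mark C: refs=null, marked=A B C G
Unmarked (collected): D E F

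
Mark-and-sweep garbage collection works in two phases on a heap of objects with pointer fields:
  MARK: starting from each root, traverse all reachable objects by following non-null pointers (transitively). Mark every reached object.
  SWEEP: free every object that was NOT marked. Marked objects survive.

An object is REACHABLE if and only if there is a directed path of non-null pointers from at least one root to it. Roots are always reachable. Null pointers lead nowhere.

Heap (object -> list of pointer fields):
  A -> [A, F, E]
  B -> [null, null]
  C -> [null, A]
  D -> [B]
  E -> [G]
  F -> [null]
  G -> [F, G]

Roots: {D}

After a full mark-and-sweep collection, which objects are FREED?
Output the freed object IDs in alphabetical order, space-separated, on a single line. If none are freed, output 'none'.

Answer: A C E F G

Derivation:
Roots: D
Mark D: refs=B, marked=D
Mark B: refs=null null, marked=B D
Unmarked (collected): A C E F G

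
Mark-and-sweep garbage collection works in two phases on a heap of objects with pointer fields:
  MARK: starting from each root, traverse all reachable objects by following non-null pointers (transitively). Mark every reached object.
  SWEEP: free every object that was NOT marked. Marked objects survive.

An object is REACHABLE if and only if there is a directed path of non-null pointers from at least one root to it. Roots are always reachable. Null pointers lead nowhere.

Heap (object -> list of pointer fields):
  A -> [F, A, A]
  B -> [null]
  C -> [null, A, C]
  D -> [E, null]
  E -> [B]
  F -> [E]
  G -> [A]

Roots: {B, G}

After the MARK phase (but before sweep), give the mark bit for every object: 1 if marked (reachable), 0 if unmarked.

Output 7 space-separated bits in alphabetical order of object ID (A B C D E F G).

Answer: 1 1 0 0 1 1 1

Derivation:
Roots: B G
Mark B: refs=null, marked=B
Mark G: refs=A, marked=B G
Mark A: refs=F A A, marked=A B G
Mark F: refs=E, marked=A B F G
Mark E: refs=B, marked=A B E F G
Unmarked (collected): C D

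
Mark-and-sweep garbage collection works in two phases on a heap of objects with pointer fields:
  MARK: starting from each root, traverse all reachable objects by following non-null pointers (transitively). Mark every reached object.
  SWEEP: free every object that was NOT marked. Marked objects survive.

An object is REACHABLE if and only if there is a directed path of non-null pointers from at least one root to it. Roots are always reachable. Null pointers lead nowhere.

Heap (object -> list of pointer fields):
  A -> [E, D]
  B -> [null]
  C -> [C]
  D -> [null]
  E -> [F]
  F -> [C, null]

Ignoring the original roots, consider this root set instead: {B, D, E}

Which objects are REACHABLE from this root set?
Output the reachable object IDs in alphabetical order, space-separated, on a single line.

Answer: B C D E F

Derivation:
Roots: B D E
Mark B: refs=null, marked=B
Mark D: refs=null, marked=B D
Mark E: refs=F, marked=B D E
Mark F: refs=C null, marked=B D E F
Mark C: refs=C, marked=B C D E F
Unmarked (collected): A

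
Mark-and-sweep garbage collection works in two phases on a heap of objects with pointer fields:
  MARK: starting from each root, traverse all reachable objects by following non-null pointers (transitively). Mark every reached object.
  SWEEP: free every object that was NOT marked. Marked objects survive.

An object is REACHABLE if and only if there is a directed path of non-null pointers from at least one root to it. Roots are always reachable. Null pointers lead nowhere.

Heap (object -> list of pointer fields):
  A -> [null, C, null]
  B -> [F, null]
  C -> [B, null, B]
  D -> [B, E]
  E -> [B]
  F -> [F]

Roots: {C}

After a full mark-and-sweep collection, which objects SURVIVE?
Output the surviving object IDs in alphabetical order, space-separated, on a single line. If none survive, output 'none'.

Answer: B C F

Derivation:
Roots: C
Mark C: refs=B null B, marked=C
Mark B: refs=F null, marked=B C
Mark F: refs=F, marked=B C F
Unmarked (collected): A D E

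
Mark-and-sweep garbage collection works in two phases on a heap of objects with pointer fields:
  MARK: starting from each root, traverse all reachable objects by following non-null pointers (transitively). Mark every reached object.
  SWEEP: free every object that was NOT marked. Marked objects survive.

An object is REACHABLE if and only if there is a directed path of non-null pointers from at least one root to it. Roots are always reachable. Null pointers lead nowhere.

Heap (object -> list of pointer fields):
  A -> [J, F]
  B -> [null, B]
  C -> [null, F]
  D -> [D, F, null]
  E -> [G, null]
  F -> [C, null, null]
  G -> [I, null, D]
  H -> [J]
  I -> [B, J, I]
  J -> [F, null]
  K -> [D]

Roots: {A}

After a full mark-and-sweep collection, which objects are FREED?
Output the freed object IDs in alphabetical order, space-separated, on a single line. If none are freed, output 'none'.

Answer: B D E G H I K

Derivation:
Roots: A
Mark A: refs=J F, marked=A
Mark J: refs=F null, marked=A J
Mark F: refs=C null null, marked=A F J
Mark C: refs=null F, marked=A C F J
Unmarked (collected): B D E G H I K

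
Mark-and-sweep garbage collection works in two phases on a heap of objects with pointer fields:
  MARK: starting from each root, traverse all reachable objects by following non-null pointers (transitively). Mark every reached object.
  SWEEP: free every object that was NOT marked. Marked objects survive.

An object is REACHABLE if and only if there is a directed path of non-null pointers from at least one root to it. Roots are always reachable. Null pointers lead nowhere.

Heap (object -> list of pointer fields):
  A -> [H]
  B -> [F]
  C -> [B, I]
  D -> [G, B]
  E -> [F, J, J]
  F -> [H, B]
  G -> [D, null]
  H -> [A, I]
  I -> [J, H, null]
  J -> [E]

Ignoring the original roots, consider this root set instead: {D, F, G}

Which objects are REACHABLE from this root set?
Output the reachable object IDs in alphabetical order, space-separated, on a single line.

Roots: D F G
Mark D: refs=G B, marked=D
Mark F: refs=H B, marked=D F
Mark G: refs=D null, marked=D F G
Mark B: refs=F, marked=B D F G
Mark H: refs=A I, marked=B D F G H
Mark A: refs=H, marked=A B D F G H
Mark I: refs=J H null, marked=A B D F G H I
Mark J: refs=E, marked=A B D F G H I J
Mark E: refs=F J J, marked=A B D E F G H I J
Unmarked (collected): C

Answer: A B D E F G H I J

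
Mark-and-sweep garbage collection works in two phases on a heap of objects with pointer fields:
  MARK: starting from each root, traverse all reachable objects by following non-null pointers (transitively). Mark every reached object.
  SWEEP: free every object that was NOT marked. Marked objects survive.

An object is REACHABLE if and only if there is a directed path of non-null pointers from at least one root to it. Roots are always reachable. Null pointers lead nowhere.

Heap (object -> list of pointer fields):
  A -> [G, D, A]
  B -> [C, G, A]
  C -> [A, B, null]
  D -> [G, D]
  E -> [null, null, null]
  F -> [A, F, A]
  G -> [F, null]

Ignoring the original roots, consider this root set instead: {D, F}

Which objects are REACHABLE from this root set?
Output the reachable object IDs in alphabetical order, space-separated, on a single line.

Answer: A D F G

Derivation:
Roots: D F
Mark D: refs=G D, marked=D
Mark F: refs=A F A, marked=D F
Mark G: refs=F null, marked=D F G
Mark A: refs=G D A, marked=A D F G
Unmarked (collected): B C E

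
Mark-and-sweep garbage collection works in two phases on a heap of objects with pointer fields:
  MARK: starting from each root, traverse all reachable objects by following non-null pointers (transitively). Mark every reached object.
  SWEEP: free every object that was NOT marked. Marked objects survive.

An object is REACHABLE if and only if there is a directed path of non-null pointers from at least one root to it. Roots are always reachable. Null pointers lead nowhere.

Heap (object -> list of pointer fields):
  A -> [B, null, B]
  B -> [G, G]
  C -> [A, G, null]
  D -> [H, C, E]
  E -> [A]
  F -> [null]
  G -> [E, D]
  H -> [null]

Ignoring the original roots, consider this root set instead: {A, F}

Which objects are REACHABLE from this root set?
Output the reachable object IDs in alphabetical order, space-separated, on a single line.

Answer: A B C D E F G H

Derivation:
Roots: A F
Mark A: refs=B null B, marked=A
Mark F: refs=null, marked=A F
Mark B: refs=G G, marked=A B F
Mark G: refs=E D, marked=A B F G
Mark E: refs=A, marked=A B E F G
Mark D: refs=H C E, marked=A B D E F G
Mark H: refs=null, marked=A B D E F G H
Mark C: refs=A G null, marked=A B C D E F G H
Unmarked (collected): (none)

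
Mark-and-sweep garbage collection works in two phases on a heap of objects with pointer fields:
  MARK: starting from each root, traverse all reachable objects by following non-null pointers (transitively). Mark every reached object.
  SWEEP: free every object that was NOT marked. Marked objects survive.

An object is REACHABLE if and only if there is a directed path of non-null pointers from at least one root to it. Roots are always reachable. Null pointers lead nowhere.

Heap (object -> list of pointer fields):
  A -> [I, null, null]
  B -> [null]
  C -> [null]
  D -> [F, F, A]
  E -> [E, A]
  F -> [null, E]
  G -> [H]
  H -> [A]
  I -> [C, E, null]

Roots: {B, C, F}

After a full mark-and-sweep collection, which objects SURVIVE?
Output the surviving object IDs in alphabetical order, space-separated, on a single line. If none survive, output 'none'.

Roots: B C F
Mark B: refs=null, marked=B
Mark C: refs=null, marked=B C
Mark F: refs=null E, marked=B C F
Mark E: refs=E A, marked=B C E F
Mark A: refs=I null null, marked=A B C E F
Mark I: refs=C E null, marked=A B C E F I
Unmarked (collected): D G H

Answer: A B C E F I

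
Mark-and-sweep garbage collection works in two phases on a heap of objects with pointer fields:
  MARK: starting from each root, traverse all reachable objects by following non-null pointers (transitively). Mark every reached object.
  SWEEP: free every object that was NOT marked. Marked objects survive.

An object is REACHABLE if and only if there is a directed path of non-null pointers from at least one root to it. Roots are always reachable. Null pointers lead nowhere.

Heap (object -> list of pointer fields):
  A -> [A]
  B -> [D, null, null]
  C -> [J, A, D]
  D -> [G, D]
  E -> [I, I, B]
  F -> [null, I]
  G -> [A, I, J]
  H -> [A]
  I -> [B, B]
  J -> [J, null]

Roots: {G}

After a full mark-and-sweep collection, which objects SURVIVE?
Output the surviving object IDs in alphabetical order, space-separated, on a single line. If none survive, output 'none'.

Roots: G
Mark G: refs=A I J, marked=G
Mark A: refs=A, marked=A G
Mark I: refs=B B, marked=A G I
Mark J: refs=J null, marked=A G I J
Mark B: refs=D null null, marked=A B G I J
Mark D: refs=G D, marked=A B D G I J
Unmarked (collected): C E F H

Answer: A B D G I J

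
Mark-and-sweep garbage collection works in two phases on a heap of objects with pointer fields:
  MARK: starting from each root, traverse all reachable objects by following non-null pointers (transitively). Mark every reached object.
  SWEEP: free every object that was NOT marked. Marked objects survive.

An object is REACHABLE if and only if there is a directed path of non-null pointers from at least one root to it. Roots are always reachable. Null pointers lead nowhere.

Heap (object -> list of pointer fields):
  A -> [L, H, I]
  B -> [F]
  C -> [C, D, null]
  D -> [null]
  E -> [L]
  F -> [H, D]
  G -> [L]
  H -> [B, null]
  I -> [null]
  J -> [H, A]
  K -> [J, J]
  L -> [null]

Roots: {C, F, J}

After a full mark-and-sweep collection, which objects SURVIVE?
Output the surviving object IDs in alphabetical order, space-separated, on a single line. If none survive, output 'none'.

Answer: A B C D F H I J L

Derivation:
Roots: C F J
Mark C: refs=C D null, marked=C
Mark F: refs=H D, marked=C F
Mark J: refs=H A, marked=C F J
Mark D: refs=null, marked=C D F J
Mark H: refs=B null, marked=C D F H J
Mark A: refs=L H I, marked=A C D F H J
Mark B: refs=F, marked=A B C D F H J
Mark L: refs=null, marked=A B C D F H J L
Mark I: refs=null, marked=A B C D F H I J L
Unmarked (collected): E G K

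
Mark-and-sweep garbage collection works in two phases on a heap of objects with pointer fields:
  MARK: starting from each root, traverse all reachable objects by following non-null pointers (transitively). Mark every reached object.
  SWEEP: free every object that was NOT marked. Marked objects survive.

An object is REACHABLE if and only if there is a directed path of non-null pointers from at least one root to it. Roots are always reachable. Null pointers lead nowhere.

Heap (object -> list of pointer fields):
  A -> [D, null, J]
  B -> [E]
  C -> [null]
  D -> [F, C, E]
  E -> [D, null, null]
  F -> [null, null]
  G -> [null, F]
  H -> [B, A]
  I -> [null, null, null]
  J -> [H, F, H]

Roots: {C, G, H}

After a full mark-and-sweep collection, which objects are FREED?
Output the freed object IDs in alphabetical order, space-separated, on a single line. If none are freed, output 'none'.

Answer: I

Derivation:
Roots: C G H
Mark C: refs=null, marked=C
Mark G: refs=null F, marked=C G
Mark H: refs=B A, marked=C G H
Mark F: refs=null null, marked=C F G H
Mark B: refs=E, marked=B C F G H
Mark A: refs=D null J, marked=A B C F G H
Mark E: refs=D null null, marked=A B C E F G H
Mark D: refs=F C E, marked=A B C D E F G H
Mark J: refs=H F H, marked=A B C D E F G H J
Unmarked (collected): I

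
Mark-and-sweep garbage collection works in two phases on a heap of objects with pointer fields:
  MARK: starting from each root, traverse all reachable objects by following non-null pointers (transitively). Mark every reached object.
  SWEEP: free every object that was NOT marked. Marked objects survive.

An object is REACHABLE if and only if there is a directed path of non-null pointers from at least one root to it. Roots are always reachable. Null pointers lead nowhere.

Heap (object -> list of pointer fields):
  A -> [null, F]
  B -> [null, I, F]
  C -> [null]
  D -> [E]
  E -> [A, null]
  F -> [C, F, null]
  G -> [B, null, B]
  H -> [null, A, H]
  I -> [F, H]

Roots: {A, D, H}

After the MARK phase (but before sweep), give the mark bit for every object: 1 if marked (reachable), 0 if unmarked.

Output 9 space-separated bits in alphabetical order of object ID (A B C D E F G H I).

Answer: 1 0 1 1 1 1 0 1 0

Derivation:
Roots: A D H
Mark A: refs=null F, marked=A
Mark D: refs=E, marked=A D
Mark H: refs=null A H, marked=A D H
Mark F: refs=C F null, marked=A D F H
Mark E: refs=A null, marked=A D E F H
Mark C: refs=null, marked=A C D E F H
Unmarked (collected): B G I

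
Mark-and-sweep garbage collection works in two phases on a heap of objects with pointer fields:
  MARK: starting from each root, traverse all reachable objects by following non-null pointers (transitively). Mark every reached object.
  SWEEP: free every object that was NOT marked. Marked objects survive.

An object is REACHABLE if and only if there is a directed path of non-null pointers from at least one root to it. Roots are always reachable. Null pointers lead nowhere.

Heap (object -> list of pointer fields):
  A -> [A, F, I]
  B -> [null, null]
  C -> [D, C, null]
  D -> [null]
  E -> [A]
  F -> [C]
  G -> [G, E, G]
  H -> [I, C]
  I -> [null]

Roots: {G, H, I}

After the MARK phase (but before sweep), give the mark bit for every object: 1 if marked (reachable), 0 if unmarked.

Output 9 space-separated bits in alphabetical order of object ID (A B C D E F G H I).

Answer: 1 0 1 1 1 1 1 1 1

Derivation:
Roots: G H I
Mark G: refs=G E G, marked=G
Mark H: refs=I C, marked=G H
Mark I: refs=null, marked=G H I
Mark E: refs=A, marked=E G H I
Mark C: refs=D C null, marked=C E G H I
Mark A: refs=A F I, marked=A C E G H I
Mark D: refs=null, marked=A C D E G H I
Mark F: refs=C, marked=A C D E F G H I
Unmarked (collected): B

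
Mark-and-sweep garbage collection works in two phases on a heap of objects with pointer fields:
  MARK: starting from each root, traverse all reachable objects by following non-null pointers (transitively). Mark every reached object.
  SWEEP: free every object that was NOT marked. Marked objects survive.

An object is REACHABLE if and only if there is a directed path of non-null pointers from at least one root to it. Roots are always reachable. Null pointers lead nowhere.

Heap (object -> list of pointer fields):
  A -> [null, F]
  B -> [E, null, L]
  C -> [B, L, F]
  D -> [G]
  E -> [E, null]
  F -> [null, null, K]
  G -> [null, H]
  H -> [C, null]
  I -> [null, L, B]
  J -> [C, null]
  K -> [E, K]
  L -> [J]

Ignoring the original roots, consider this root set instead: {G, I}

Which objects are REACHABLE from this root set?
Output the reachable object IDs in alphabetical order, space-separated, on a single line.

Answer: B C E F G H I J K L

Derivation:
Roots: G I
Mark G: refs=null H, marked=G
Mark I: refs=null L B, marked=G I
Mark H: refs=C null, marked=G H I
Mark L: refs=J, marked=G H I L
Mark B: refs=E null L, marked=B G H I L
Mark C: refs=B L F, marked=B C G H I L
Mark J: refs=C null, marked=B C G H I J L
Mark E: refs=E null, marked=B C E G H I J L
Mark F: refs=null null K, marked=B C E F G H I J L
Mark K: refs=E K, marked=B C E F G H I J K L
Unmarked (collected): A D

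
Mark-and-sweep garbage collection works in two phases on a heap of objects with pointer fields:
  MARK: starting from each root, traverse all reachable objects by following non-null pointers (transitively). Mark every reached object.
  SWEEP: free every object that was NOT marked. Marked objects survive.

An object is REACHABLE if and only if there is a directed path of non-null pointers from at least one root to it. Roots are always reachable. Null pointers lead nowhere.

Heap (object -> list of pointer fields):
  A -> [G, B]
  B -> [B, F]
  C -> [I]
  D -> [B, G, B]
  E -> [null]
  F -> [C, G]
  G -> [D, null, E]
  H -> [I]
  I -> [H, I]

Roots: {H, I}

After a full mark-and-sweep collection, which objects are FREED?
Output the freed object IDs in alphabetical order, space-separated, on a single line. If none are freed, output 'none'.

Roots: H I
Mark H: refs=I, marked=H
Mark I: refs=H I, marked=H I
Unmarked (collected): A B C D E F G

Answer: A B C D E F G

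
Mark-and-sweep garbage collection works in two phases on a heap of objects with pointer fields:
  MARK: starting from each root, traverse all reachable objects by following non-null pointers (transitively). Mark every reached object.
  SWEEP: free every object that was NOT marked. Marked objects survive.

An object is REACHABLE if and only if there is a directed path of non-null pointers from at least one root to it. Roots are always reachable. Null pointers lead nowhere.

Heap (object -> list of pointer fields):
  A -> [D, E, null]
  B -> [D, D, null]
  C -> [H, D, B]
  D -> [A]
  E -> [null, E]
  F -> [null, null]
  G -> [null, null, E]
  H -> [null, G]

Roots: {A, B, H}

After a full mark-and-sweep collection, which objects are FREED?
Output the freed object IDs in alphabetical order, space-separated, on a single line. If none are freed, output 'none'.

Roots: A B H
Mark A: refs=D E null, marked=A
Mark B: refs=D D null, marked=A B
Mark H: refs=null G, marked=A B H
Mark D: refs=A, marked=A B D H
Mark E: refs=null E, marked=A B D E H
Mark G: refs=null null E, marked=A B D E G H
Unmarked (collected): C F

Answer: C F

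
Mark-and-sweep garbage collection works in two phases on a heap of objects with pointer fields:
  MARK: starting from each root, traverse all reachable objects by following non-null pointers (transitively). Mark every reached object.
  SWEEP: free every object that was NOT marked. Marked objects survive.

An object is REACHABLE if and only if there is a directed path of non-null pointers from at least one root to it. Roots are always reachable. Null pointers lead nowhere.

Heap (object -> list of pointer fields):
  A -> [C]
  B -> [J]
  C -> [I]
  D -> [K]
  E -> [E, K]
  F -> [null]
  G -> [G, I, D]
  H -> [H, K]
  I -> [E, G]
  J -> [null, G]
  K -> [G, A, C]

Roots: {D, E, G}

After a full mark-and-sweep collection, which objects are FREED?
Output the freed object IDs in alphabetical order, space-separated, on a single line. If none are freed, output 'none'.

Answer: B F H J

Derivation:
Roots: D E G
Mark D: refs=K, marked=D
Mark E: refs=E K, marked=D E
Mark G: refs=G I D, marked=D E G
Mark K: refs=G A C, marked=D E G K
Mark I: refs=E G, marked=D E G I K
Mark A: refs=C, marked=A D E G I K
Mark C: refs=I, marked=A C D E G I K
Unmarked (collected): B F H J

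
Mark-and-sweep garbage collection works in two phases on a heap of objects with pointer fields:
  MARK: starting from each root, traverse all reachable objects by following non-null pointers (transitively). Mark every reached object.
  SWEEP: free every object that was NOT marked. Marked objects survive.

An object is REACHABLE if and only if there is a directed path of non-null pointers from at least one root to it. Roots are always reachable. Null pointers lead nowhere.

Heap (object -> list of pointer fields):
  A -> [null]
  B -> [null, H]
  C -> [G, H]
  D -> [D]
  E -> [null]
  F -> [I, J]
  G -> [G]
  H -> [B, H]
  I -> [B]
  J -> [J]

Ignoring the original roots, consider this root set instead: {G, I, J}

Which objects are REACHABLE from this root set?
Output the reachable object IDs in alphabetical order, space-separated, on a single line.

Roots: G I J
Mark G: refs=G, marked=G
Mark I: refs=B, marked=G I
Mark J: refs=J, marked=G I J
Mark B: refs=null H, marked=B G I J
Mark H: refs=B H, marked=B G H I J
Unmarked (collected): A C D E F

Answer: B G H I J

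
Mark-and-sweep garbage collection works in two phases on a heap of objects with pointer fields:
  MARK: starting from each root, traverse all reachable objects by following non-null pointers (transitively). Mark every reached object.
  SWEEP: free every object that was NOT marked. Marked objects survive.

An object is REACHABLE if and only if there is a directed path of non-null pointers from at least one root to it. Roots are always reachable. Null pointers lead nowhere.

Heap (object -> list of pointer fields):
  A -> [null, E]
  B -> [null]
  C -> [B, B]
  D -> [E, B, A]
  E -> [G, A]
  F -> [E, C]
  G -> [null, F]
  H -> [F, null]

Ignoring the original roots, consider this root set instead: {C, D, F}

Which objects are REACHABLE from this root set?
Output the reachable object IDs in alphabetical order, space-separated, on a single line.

Roots: C D F
Mark C: refs=B B, marked=C
Mark D: refs=E B A, marked=C D
Mark F: refs=E C, marked=C D F
Mark B: refs=null, marked=B C D F
Mark E: refs=G A, marked=B C D E F
Mark A: refs=null E, marked=A B C D E F
Mark G: refs=null F, marked=A B C D E F G
Unmarked (collected): H

Answer: A B C D E F G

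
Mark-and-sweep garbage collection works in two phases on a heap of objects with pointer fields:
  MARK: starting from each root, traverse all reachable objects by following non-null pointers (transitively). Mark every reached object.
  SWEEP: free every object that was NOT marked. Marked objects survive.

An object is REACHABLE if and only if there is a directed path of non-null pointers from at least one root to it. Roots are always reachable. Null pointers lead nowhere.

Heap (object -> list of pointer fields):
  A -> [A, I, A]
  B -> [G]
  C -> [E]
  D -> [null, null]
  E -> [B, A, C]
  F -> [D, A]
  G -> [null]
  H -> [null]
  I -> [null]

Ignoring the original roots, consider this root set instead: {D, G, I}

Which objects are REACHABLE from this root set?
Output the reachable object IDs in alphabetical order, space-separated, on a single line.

Roots: D G I
Mark D: refs=null null, marked=D
Mark G: refs=null, marked=D G
Mark I: refs=null, marked=D G I
Unmarked (collected): A B C E F H

Answer: D G I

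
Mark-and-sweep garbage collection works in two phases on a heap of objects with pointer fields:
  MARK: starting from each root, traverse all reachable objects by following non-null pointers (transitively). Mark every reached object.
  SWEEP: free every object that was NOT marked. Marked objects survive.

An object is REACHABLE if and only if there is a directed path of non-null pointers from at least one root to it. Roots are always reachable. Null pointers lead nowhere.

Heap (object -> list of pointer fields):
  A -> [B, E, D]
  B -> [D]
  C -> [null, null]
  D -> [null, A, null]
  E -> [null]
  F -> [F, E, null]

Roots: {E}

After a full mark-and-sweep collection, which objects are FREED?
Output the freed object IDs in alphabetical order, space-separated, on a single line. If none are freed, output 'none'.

Answer: A B C D F

Derivation:
Roots: E
Mark E: refs=null, marked=E
Unmarked (collected): A B C D F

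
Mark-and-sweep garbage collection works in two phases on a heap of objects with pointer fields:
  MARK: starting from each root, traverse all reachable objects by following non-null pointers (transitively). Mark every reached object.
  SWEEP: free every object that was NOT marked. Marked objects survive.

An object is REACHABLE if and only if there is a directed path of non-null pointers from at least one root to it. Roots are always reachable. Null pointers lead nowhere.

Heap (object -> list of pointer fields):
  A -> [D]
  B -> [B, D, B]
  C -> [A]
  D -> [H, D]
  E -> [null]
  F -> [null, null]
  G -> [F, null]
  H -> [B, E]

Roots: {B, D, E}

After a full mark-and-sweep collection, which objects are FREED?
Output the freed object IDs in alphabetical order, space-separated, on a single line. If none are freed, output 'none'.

Roots: B D E
Mark B: refs=B D B, marked=B
Mark D: refs=H D, marked=B D
Mark E: refs=null, marked=B D E
Mark H: refs=B E, marked=B D E H
Unmarked (collected): A C F G

Answer: A C F G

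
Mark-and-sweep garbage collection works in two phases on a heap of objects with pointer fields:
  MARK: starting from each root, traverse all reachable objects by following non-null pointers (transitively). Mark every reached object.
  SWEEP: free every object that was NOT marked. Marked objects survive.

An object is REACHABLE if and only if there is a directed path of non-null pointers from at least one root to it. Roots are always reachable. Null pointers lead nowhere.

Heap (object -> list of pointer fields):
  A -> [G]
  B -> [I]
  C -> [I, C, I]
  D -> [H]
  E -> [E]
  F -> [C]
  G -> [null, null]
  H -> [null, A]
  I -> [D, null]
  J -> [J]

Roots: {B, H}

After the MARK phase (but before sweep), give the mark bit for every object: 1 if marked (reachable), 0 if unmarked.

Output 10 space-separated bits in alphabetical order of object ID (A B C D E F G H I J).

Answer: 1 1 0 1 0 0 1 1 1 0

Derivation:
Roots: B H
Mark B: refs=I, marked=B
Mark H: refs=null A, marked=B H
Mark I: refs=D null, marked=B H I
Mark A: refs=G, marked=A B H I
Mark D: refs=H, marked=A B D H I
Mark G: refs=null null, marked=A B D G H I
Unmarked (collected): C E F J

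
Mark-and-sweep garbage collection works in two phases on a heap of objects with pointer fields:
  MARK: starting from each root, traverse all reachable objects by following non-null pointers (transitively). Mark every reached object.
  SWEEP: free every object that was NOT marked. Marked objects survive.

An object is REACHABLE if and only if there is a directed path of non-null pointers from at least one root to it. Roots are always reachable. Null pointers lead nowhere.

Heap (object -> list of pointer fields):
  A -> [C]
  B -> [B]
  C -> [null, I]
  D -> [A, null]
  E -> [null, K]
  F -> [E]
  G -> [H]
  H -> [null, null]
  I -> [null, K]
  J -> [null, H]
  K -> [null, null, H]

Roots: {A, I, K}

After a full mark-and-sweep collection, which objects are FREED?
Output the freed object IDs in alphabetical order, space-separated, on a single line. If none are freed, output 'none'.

Answer: B D E F G J

Derivation:
Roots: A I K
Mark A: refs=C, marked=A
Mark I: refs=null K, marked=A I
Mark K: refs=null null H, marked=A I K
Mark C: refs=null I, marked=A C I K
Mark H: refs=null null, marked=A C H I K
Unmarked (collected): B D E F G J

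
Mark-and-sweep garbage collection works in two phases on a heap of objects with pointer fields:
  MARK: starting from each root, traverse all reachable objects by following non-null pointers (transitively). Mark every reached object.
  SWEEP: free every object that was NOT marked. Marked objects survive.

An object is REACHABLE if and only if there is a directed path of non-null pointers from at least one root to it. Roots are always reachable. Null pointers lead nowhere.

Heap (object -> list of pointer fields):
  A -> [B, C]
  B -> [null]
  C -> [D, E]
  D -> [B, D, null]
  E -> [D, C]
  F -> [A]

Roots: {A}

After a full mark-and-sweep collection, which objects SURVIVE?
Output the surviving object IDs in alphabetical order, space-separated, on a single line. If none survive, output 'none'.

Answer: A B C D E

Derivation:
Roots: A
Mark A: refs=B C, marked=A
Mark B: refs=null, marked=A B
Mark C: refs=D E, marked=A B C
Mark D: refs=B D null, marked=A B C D
Mark E: refs=D C, marked=A B C D E
Unmarked (collected): F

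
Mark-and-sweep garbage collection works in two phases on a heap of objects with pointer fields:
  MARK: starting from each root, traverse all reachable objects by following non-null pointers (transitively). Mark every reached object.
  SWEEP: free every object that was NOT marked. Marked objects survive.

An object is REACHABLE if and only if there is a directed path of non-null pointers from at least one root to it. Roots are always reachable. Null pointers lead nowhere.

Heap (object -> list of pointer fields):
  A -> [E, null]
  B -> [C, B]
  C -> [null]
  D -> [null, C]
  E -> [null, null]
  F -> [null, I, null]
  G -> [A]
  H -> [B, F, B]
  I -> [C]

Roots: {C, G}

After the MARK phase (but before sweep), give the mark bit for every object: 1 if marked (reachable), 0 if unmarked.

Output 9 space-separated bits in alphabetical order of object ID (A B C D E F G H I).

Answer: 1 0 1 0 1 0 1 0 0

Derivation:
Roots: C G
Mark C: refs=null, marked=C
Mark G: refs=A, marked=C G
Mark A: refs=E null, marked=A C G
Mark E: refs=null null, marked=A C E G
Unmarked (collected): B D F H I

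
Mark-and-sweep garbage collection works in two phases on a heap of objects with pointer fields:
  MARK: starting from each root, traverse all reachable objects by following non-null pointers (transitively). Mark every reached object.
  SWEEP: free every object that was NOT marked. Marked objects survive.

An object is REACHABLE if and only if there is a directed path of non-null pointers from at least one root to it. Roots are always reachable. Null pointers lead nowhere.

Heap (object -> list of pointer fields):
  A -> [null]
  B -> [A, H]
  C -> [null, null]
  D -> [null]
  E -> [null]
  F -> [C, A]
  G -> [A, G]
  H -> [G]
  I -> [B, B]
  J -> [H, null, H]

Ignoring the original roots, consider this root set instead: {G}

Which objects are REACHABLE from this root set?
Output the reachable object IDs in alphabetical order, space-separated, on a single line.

Answer: A G

Derivation:
Roots: G
Mark G: refs=A G, marked=G
Mark A: refs=null, marked=A G
Unmarked (collected): B C D E F H I J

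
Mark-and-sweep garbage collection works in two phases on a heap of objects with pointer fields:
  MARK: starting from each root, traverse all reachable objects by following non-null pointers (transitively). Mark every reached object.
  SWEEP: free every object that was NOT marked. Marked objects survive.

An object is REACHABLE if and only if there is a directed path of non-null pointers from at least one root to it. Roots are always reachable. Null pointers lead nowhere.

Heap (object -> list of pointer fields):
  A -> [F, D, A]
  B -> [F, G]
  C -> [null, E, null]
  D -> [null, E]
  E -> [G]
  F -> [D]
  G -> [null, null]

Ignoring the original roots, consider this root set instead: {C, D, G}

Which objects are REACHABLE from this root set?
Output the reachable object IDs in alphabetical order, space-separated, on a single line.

Answer: C D E G

Derivation:
Roots: C D G
Mark C: refs=null E null, marked=C
Mark D: refs=null E, marked=C D
Mark G: refs=null null, marked=C D G
Mark E: refs=G, marked=C D E G
Unmarked (collected): A B F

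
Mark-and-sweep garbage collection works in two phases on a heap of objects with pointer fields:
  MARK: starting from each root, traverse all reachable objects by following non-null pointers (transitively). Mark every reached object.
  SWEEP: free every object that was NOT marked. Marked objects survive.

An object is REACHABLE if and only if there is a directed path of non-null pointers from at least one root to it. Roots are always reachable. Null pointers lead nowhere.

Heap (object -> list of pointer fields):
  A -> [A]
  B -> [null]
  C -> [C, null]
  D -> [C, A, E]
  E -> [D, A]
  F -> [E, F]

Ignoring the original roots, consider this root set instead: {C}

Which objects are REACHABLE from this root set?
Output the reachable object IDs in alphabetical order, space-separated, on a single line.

Answer: C

Derivation:
Roots: C
Mark C: refs=C null, marked=C
Unmarked (collected): A B D E F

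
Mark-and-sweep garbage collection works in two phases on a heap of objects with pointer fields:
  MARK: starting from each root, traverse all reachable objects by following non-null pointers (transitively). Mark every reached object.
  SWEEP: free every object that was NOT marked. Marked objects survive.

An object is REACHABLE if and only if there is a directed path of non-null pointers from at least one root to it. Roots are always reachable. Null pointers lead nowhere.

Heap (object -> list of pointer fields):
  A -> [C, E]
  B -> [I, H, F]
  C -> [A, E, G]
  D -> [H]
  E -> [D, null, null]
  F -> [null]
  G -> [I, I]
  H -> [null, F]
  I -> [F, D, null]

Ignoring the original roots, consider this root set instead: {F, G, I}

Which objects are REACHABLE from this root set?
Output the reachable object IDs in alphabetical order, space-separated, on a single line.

Roots: F G I
Mark F: refs=null, marked=F
Mark G: refs=I I, marked=F G
Mark I: refs=F D null, marked=F G I
Mark D: refs=H, marked=D F G I
Mark H: refs=null F, marked=D F G H I
Unmarked (collected): A B C E

Answer: D F G H I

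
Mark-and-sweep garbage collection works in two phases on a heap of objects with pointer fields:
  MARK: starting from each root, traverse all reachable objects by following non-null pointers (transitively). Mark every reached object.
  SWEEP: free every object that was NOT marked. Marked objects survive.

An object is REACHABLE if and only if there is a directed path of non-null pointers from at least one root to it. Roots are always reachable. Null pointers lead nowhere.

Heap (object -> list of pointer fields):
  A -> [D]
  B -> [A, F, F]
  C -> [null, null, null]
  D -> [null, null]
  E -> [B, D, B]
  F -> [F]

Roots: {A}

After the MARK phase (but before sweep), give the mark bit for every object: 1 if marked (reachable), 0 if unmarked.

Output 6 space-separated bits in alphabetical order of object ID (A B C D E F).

Answer: 1 0 0 1 0 0

Derivation:
Roots: A
Mark A: refs=D, marked=A
Mark D: refs=null null, marked=A D
Unmarked (collected): B C E F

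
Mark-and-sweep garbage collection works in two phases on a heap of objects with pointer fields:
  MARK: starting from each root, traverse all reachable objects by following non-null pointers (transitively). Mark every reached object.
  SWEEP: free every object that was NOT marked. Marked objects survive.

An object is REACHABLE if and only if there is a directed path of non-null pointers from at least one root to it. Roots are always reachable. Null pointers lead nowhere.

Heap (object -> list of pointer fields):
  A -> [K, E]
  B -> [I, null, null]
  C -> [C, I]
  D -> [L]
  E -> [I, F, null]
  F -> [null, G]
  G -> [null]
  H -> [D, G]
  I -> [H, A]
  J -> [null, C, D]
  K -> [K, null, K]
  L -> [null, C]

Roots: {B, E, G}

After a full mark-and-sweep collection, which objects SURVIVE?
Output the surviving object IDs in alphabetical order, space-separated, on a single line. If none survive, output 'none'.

Answer: A B C D E F G H I K L

Derivation:
Roots: B E G
Mark B: refs=I null null, marked=B
Mark E: refs=I F null, marked=B E
Mark G: refs=null, marked=B E G
Mark I: refs=H A, marked=B E G I
Mark F: refs=null G, marked=B E F G I
Mark H: refs=D G, marked=B E F G H I
Mark A: refs=K E, marked=A B E F G H I
Mark D: refs=L, marked=A B D E F G H I
Mark K: refs=K null K, marked=A B D E F G H I K
Mark L: refs=null C, marked=A B D E F G H I K L
Mark C: refs=C I, marked=A B C D E F G H I K L
Unmarked (collected): J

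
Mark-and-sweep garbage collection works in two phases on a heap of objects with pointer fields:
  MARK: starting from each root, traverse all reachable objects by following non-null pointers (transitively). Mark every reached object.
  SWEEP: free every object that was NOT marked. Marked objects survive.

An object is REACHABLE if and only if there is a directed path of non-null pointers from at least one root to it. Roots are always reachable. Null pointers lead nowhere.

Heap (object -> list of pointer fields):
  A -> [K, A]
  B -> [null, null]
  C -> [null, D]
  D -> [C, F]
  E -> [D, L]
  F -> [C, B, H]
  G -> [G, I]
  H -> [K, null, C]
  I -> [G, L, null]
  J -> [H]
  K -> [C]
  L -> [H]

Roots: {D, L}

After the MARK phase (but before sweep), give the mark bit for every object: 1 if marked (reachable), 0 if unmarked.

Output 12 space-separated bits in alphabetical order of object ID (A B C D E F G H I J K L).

Roots: D L
Mark D: refs=C F, marked=D
Mark L: refs=H, marked=D L
Mark C: refs=null D, marked=C D L
Mark F: refs=C B H, marked=C D F L
Mark H: refs=K null C, marked=C D F H L
Mark B: refs=null null, marked=B C D F H L
Mark K: refs=C, marked=B C D F H K L
Unmarked (collected): A E G I J

Answer: 0 1 1 1 0 1 0 1 0 0 1 1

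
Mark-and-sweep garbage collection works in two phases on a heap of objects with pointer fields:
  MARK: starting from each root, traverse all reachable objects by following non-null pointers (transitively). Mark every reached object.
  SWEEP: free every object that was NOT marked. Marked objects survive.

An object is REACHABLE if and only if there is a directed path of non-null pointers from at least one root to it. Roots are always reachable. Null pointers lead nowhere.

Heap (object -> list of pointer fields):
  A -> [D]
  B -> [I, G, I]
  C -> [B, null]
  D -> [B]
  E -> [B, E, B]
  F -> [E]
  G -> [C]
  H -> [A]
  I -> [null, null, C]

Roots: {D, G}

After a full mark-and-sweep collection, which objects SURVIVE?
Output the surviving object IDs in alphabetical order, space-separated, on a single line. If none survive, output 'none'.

Roots: D G
Mark D: refs=B, marked=D
Mark G: refs=C, marked=D G
Mark B: refs=I G I, marked=B D G
Mark C: refs=B null, marked=B C D G
Mark I: refs=null null C, marked=B C D G I
Unmarked (collected): A E F H

Answer: B C D G I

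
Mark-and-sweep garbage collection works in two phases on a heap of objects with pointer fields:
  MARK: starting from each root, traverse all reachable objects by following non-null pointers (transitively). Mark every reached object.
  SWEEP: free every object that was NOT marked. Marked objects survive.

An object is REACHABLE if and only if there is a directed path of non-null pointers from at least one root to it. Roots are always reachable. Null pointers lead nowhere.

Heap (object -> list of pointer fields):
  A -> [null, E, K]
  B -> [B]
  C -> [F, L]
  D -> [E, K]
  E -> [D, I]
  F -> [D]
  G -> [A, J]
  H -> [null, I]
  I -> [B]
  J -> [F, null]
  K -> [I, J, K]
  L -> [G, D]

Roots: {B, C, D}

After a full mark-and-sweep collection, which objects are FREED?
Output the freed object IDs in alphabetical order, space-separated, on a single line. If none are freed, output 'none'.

Roots: B C D
Mark B: refs=B, marked=B
Mark C: refs=F L, marked=B C
Mark D: refs=E K, marked=B C D
Mark F: refs=D, marked=B C D F
Mark L: refs=G D, marked=B C D F L
Mark E: refs=D I, marked=B C D E F L
Mark K: refs=I J K, marked=B C D E F K L
Mark G: refs=A J, marked=B C D E F G K L
Mark I: refs=B, marked=B C D E F G I K L
Mark J: refs=F null, marked=B C D E F G I J K L
Mark A: refs=null E K, marked=A B C D E F G I J K L
Unmarked (collected): H

Answer: H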